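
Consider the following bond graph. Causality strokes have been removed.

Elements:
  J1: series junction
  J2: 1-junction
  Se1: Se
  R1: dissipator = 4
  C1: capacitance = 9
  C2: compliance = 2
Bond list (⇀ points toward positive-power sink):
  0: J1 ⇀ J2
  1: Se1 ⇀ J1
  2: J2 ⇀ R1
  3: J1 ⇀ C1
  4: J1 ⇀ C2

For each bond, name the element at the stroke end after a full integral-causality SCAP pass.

b1 stroke at J1  (source Se1 imposes e)
b3 stroke at J1  (C1 integral (e out))
b4 stroke at J1  (C2 outputs effort q/C2)
b0 stroke at J2  (only one flow-in slot at J1)
b2 stroke at R1  (J2: last free bond brings flow in)

β0 |J2
β1 |J1
β2 |R1
β3 |J1
β4 |J1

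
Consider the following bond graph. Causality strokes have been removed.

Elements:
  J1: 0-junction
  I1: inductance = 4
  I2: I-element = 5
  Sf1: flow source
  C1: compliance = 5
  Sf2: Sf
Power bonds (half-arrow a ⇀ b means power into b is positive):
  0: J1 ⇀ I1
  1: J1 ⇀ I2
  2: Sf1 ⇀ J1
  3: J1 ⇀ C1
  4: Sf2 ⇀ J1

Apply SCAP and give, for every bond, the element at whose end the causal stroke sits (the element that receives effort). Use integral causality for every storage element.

bond 2 stroke at Sf1  (Sf1 (Sf) sets flow on bond)
bond 4 stroke at Sf2  (Sf2 (Sf) sets flow on bond)
bond 0 stroke at I1  (I1: I, integral causality)
bond 1 stroke at I2  (I2 outputs flow p/I2)
bond 3 stroke at J1  (closing 0-jn rule on J1)

β0 stroke at I1
β1 stroke at I2
β2 stroke at Sf1
β3 stroke at J1
β4 stroke at Sf2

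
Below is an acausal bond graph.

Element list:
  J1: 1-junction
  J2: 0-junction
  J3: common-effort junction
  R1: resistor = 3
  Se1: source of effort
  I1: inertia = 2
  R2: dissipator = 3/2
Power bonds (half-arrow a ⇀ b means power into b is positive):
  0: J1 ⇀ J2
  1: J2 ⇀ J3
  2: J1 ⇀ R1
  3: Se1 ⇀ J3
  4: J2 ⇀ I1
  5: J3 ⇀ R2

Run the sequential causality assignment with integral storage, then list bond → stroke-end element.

β0 →J1
β1 →J2
β2 →R1
β3 →J3
β4 →I1
β5 →R2

#3 stroke→J3  (Se1 fixes effort; stroke away)
#1 stroke→J2  (common-e at J3 fixed by 3)
#5 stroke→R2  (common-e at J3 fixed by 3)
#0 stroke→J1  (J2 effort already set via bond 1)
#4 stroke→I1  (common-e at J2 fixed by 1)
#2 stroke→R1  (J1: last free bond brings flow in)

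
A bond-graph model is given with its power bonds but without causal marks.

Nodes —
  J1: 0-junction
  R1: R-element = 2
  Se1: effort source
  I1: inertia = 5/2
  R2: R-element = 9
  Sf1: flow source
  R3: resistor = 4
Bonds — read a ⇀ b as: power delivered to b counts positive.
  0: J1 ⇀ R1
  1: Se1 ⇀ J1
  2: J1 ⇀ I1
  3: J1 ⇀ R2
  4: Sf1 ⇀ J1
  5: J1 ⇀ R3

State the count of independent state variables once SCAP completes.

1  (I1 all integral)

bond 1 |J1  (Se1 (Se) sets effort on bond)
bond 4 |Sf1  (Sf1: flow source, stroke at near end)
bond 0 |R1  (J1 effort already set via bond 1)
bond 2 |I1  (0-jn J1 has e-setter on 1)
bond 3 |R2  (J1: bond 1 brought effort, rest push out)
bond 5 |R3  (common-e at J1 fixed by 1)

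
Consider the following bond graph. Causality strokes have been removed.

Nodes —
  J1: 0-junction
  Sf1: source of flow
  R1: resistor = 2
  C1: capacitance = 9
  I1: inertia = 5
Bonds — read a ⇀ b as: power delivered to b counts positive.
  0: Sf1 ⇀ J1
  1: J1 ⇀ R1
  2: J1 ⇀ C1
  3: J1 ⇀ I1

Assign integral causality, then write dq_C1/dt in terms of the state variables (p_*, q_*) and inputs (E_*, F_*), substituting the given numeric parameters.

dq_C1/dt = F_Sf1 - p_I1/5 - q_C1/18

#0 stroke at Sf1  (Sf1 fixes flow; stroke at Sf1)
#2 stroke at J1  (prefer integral on C1)
#1 stroke at R1  (0-jn J1 has e-setter on 2)
#3 stroke at I1  (common-e at J1 fixed by 2)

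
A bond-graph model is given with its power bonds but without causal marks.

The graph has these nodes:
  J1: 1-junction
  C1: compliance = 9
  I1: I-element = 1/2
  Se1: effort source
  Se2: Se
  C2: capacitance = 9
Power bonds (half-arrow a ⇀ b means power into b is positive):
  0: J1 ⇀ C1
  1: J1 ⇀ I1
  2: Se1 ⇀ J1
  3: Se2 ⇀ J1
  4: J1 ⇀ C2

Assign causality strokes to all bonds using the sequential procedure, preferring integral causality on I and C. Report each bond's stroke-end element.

#2 →J1  (Se1 (Se) sets effort on bond)
#3 →J1  (Se2 (Se) sets effort on bond)
#0 →J1  (C1 integral (e out))
#1 →I1  (I1 integral (f out))
#4 →J1  (J1: bond 1 brought flow, rest push out)

#0 |J1
#1 |I1
#2 |J1
#3 |J1
#4 |J1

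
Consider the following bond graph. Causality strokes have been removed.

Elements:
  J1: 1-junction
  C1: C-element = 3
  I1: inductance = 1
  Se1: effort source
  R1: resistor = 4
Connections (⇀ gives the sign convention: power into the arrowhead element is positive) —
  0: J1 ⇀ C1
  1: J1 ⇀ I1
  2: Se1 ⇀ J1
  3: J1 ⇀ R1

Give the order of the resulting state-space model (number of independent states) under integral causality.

bond 2 stroke→J1  (source Se1 imposes e)
bond 0 stroke→J1  (C1 outputs effort q/C1)
bond 1 stroke→I1  (I1: I, integral causality)
bond 3 stroke→J1  (J1 flow already set via bond 1)

2  (C1, I1 all integral)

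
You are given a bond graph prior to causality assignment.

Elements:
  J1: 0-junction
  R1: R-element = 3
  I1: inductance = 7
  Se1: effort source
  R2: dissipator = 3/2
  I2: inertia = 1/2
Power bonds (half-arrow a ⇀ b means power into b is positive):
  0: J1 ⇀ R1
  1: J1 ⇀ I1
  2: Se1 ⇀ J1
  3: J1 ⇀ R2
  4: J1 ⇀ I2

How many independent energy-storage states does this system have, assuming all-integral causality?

bond 2 |J1  (Se1 (Se) sets effort on bond)
bond 0 |R1  (common-e at J1 fixed by 2)
bond 1 |I1  (0-jn J1 has e-setter on 2)
bond 3 |R2  (J1 effort already set via bond 2)
bond 4 |I2  (0-jn J1 has e-setter on 2)

2  (I1, I2 all integral)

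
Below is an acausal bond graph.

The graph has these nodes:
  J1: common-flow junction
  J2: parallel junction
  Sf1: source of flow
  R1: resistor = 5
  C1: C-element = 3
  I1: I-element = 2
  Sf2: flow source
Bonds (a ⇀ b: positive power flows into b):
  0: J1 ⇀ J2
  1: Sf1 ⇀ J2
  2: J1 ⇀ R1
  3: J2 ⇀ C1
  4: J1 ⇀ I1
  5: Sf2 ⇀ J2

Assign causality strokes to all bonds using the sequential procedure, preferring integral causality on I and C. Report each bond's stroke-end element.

bond 0 →J1
bond 1 →Sf1
bond 2 →J1
bond 3 →J2
bond 4 →I1
bond 5 →Sf2

#1 stroke→Sf1  (Sf1 fixes flow; stroke at Sf1)
#5 stroke→Sf2  (source Sf2 imposes f)
#3 stroke→J2  (prefer integral on C1)
#0 stroke→J1  (J2 effort already set via bond 3)
#4 stroke→I1  (I1: I, integral causality)
#2 stroke→J1  (J1 flow already set via bond 4)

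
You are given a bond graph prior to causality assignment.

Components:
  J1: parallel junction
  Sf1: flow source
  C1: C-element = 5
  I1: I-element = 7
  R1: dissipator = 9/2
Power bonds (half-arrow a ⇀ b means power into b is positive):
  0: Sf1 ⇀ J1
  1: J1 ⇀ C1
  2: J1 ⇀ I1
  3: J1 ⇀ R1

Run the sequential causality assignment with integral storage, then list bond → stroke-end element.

#0 stroke→Sf1  (source Sf1 imposes f)
#1 stroke→J1  (C1: C, integral causality)
#2 stroke→I1  (common-e at J1 fixed by 1)
#3 stroke→R1  (common-e at J1 fixed by 1)

bond 0 stroke at Sf1
bond 1 stroke at J1
bond 2 stroke at I1
bond 3 stroke at R1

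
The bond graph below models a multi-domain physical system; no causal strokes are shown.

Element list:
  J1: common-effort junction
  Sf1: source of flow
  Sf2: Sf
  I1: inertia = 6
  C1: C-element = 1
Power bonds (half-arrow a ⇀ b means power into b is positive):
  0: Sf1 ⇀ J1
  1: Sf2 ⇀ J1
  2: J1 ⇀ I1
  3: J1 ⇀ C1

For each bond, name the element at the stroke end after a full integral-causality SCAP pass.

#0 |Sf1
#1 |Sf2
#2 |I1
#3 |J1

β0 stroke at Sf1  (Sf1: flow source, stroke at near end)
β1 stroke at Sf2  (source Sf2 imposes f)
β2 stroke at I1  (I1: I, integral causality)
β3 stroke at J1  (closing 0-jn rule on J1)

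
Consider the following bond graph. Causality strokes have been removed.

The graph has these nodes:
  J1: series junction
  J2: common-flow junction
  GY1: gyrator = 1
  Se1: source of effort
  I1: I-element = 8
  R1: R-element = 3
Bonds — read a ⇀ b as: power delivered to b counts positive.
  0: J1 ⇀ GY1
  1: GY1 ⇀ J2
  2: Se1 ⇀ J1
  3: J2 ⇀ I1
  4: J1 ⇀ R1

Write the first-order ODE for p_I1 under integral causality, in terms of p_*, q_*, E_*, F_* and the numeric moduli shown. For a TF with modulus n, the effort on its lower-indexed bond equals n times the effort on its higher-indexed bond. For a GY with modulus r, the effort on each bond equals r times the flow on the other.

b2 stroke at J1  (source Se1 imposes e)
b3 stroke at I1  (I1 outputs flow p/I1)
b1 stroke at J2  (1-jn J2 has f-setter on 3)
b0 stroke at J1  (GY1: gyrator matches bond 1)
b4 stroke at R1  (J1: last free bond brings flow in)

dp_I1/dt = E_Se1/3 - p_I1/24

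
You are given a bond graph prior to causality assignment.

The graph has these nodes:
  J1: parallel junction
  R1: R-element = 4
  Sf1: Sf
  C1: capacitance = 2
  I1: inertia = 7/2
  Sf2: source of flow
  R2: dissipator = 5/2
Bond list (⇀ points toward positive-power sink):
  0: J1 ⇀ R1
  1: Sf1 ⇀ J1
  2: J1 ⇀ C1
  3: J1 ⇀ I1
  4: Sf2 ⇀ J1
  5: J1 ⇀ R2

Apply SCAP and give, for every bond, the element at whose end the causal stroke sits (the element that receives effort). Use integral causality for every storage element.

b0 stroke→R1
b1 stroke→Sf1
b2 stroke→J1
b3 stroke→I1
b4 stroke→Sf2
b5 stroke→R2

#1 →Sf1  (source Sf1 imposes f)
#4 →Sf2  (Sf2 fixes flow; stroke at Sf2)
#2 →J1  (C1 outputs effort q/C1)
#0 →R1  (common-e at J1 fixed by 2)
#3 →I1  (common-e at J1 fixed by 2)
#5 →R2  (J1 effort already set via bond 2)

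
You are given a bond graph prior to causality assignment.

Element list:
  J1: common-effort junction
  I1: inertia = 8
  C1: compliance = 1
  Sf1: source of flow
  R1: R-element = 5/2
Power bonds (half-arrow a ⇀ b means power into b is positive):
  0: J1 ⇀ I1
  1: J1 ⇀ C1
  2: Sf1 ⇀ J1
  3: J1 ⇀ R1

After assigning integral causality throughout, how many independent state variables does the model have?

b2 |Sf1  (Sf1 fixes flow; stroke at Sf1)
b0 |I1  (I1 outputs flow p/I1)
b1 |J1  (C1: C, integral causality)
b3 |R1  (J1: bond 1 brought effort, rest push out)

2  (C1, I1 all integral)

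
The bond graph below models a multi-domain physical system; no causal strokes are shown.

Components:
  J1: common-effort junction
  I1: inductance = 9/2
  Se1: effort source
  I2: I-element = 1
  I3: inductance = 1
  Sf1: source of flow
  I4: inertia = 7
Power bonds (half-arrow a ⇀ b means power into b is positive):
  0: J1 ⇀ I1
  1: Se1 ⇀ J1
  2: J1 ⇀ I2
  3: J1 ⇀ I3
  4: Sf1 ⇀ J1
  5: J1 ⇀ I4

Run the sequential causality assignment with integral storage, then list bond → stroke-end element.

bond 1 stroke at J1  (Se1: effort source, stroke at far end)
bond 4 stroke at Sf1  (Sf1: flow source, stroke at near end)
bond 0 stroke at I1  (J1: bond 1 brought effort, rest push out)
bond 2 stroke at I2  (0-jn J1 has e-setter on 1)
bond 3 stroke at I3  (J1: bond 1 brought effort, rest push out)
bond 5 stroke at I4  (J1: bond 1 brought effort, rest push out)

b0 stroke→I1
b1 stroke→J1
b2 stroke→I2
b3 stroke→I3
b4 stroke→Sf1
b5 stroke→I4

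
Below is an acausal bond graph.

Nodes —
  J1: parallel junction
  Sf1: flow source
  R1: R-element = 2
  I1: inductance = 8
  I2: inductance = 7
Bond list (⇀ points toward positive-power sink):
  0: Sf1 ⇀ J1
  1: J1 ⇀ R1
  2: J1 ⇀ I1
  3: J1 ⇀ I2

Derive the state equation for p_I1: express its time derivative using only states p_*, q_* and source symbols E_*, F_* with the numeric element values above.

β0 stroke at Sf1  (source Sf1 imposes f)
β2 stroke at I1  (I1: I, integral causality)
β3 stroke at I2  (I2: I, integral causality)
β1 stroke at J1  (J1 needs exactly one e-in)

dp_I1/dt = 2*F_Sf1 - p_I1/4 - 2*p_I2/7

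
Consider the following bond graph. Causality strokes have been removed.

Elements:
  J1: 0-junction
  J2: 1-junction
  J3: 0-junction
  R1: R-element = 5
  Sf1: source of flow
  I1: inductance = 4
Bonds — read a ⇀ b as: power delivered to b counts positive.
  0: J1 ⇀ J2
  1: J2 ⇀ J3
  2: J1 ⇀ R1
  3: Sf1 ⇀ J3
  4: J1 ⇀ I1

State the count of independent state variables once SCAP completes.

bond 3 →Sf1  (Sf1 fixes flow; stroke at Sf1)
bond 1 →J3  (J3 needs exactly one e-in)
bond 0 →J2  (common-f at J2 fixed by 1)
bond 4 →I1  (I1 outputs flow p/I1)
bond 2 →J1  (only one effort-in slot at J1)

1  (I1 all integral)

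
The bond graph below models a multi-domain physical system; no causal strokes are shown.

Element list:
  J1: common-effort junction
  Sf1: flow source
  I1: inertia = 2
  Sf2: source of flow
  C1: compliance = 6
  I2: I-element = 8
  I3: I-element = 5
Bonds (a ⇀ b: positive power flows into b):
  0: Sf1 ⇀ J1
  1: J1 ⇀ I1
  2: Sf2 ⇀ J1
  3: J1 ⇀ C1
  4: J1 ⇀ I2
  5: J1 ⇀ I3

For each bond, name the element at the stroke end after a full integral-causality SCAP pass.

b0 →Sf1  (Sf1: flow source, stroke at near end)
b2 →Sf2  (source Sf2 imposes f)
b1 →I1  (prefer integral on I1)
b3 →J1  (prefer integral on C1)
b4 →I2  (J1 effort already set via bond 3)
b5 →I3  (J1 effort already set via bond 3)

b0 |Sf1
b1 |I1
b2 |Sf2
b3 |J1
b4 |I2
b5 |I3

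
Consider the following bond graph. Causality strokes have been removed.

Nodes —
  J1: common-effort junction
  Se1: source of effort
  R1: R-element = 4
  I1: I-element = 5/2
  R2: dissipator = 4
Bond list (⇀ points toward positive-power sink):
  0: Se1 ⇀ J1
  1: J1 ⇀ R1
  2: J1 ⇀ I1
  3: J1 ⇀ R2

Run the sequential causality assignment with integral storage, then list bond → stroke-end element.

#0 |J1
#1 |R1
#2 |I1
#3 |R2

β0 |J1  (Se1 (Se) sets effort on bond)
β1 |R1  (common-e at J1 fixed by 0)
β2 |I1  (J1: bond 0 brought effort, rest push out)
β3 |R2  (J1 effort already set via bond 0)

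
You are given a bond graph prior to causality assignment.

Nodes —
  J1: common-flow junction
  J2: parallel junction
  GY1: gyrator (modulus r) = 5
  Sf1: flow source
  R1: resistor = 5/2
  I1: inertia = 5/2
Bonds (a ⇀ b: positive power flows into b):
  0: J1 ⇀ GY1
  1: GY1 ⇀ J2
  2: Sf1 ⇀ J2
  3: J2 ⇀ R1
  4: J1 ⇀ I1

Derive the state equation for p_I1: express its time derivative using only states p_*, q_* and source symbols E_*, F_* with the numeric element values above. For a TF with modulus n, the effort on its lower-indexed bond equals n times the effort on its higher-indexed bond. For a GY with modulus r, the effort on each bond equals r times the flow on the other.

b2 →Sf1  (Sf1 fixes flow; stroke at Sf1)
b4 →I1  (I1 outputs flow p/I1)
b0 →J1  (common-f at J1 fixed by 4)
b1 →J2  (GY GY1: same side as bond 0)
b3 →R1  (common-e at J2 fixed by 1)

dp_I1/dt = 5*F_Sf1 - 4*p_I1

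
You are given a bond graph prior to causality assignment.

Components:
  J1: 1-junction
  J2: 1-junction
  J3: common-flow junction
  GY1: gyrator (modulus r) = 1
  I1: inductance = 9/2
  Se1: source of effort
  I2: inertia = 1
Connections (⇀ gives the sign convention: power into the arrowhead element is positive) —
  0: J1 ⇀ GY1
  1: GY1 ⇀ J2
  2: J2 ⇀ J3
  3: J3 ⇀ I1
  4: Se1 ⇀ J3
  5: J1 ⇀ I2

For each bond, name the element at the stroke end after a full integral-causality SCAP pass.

β4 |J3  (Se1 (Se) sets effort on bond)
β3 |I1  (I1 integral (f out))
β2 |J3  (common-f at J3 fixed by 3)
β1 |J2  (J2: bond 2 brought flow, rest push out)
β0 |J1  (through GY1, causality inverts; strokes same side of GY1)
β5 |I2  (closing 1-jn rule on J1)

bond 0 →J1
bond 1 →J2
bond 2 →J3
bond 3 →I1
bond 4 →J3
bond 5 →I2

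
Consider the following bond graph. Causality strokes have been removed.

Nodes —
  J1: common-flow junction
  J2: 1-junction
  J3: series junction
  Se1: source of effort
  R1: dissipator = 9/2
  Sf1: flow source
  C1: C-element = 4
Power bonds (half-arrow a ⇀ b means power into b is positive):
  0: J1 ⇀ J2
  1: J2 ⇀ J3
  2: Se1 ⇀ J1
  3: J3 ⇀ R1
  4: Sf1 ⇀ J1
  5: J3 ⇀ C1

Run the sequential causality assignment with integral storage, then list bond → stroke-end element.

b2 →J1  (source Se1 imposes e)
b4 →Sf1  (Sf1 (Sf) sets flow on bond)
b0 →J1  (1-jn J1 has f-setter on 4)
b1 →J2  (J2 flow already set via bond 0)
b3 →J3  (J3: bond 1 brought flow, rest push out)
b5 →J3  (J3: bond 1 brought flow, rest push out)

bond 0 →J1
bond 1 →J2
bond 2 →J1
bond 3 →J3
bond 4 →Sf1
bond 5 →J3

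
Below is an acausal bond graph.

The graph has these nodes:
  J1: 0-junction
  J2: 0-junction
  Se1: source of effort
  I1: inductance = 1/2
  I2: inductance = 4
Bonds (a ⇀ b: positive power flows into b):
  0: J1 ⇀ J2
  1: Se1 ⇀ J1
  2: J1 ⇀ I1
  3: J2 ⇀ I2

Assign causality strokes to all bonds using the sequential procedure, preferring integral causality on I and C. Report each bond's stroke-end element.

#1 stroke→J1  (Se1 (Se) sets effort on bond)
#0 stroke→J2  (0-jn J1 has e-setter on 1)
#2 stroke→I1  (common-e at J1 fixed by 1)
#3 stroke→I2  (common-e at J2 fixed by 0)

β0 →J2
β1 →J1
β2 →I1
β3 →I2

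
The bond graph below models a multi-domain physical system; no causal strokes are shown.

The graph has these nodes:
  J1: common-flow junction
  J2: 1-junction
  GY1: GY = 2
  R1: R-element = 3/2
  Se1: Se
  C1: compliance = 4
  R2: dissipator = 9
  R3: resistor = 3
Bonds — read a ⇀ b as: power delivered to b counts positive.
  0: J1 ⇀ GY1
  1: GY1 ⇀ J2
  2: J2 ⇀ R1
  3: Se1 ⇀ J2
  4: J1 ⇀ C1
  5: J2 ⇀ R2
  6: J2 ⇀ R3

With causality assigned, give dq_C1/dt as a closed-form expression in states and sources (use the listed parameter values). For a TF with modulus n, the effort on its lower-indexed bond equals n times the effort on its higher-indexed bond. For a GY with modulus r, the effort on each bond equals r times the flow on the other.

dq_C1/dt = -E_Se1/2 - 27*q_C1/32

#3 →J2  (Se1 fixes effort; stroke away)
#4 →J1  (prefer integral on C1)
#0 →GY1  (only one flow-in slot at J1)
#1 →GY1  (GY1: gyrator matches bond 0)
#2 →J2  (J2 flow already set via bond 1)
#5 →J2  (1-jn J2 has f-setter on 1)
#6 →J2  (common-f at J2 fixed by 1)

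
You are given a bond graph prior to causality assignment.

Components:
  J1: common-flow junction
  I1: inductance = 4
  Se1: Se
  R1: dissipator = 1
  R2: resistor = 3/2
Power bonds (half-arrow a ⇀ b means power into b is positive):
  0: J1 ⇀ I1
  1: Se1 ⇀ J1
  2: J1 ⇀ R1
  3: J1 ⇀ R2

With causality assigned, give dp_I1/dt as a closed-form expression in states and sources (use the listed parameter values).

β1 |J1  (Se1 (Se) sets effort on bond)
β0 |I1  (I1 integral (f out))
β2 |J1  (J1: bond 0 brought flow, rest push out)
β3 |J1  (1-jn J1 has f-setter on 0)

dp_I1/dt = E_Se1 - 5*p_I1/8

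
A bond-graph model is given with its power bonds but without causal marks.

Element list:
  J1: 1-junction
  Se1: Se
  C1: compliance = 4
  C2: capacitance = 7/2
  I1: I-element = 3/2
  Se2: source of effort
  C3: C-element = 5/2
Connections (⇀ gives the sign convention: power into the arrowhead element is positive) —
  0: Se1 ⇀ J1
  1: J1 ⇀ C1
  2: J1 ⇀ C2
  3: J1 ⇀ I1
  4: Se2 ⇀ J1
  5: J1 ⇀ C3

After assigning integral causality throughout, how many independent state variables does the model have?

b0 stroke at J1  (Se1: effort source, stroke at far end)
b4 stroke at J1  (source Se2 imposes e)
b1 stroke at J1  (prefer integral on C1)
b2 stroke at J1  (prefer integral on C2)
b3 stroke at I1  (I1 outputs flow p/I1)
b5 stroke at J1  (J1: bond 3 brought flow, rest push out)

4  (C1, C2, C3, I1 all integral)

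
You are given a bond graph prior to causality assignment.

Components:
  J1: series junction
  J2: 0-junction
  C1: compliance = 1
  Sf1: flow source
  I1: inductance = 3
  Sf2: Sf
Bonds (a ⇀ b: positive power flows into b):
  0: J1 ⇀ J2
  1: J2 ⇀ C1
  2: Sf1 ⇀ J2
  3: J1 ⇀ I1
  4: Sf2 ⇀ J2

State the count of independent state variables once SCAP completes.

2  (C1, I1 all integral)

#2 |Sf1  (source Sf1 imposes f)
#4 |Sf2  (Sf2: flow source, stroke at near end)
#1 |J2  (C1: C, integral causality)
#0 |J1  (J2 effort already set via bond 1)
#3 |I1  (only one flow-in slot at J1)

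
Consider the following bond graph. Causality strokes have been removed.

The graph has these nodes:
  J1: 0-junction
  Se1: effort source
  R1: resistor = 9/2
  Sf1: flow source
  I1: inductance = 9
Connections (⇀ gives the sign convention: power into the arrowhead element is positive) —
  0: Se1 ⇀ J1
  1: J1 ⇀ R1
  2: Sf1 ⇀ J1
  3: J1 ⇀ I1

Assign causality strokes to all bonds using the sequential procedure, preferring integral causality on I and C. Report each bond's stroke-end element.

β0 →J1
β1 →R1
β2 →Sf1
β3 →I1

bond 0 stroke→J1  (Se1 (Se) sets effort on bond)
bond 2 stroke→Sf1  (source Sf1 imposes f)
bond 1 stroke→R1  (J1 effort already set via bond 0)
bond 3 stroke→I1  (0-jn J1 has e-setter on 0)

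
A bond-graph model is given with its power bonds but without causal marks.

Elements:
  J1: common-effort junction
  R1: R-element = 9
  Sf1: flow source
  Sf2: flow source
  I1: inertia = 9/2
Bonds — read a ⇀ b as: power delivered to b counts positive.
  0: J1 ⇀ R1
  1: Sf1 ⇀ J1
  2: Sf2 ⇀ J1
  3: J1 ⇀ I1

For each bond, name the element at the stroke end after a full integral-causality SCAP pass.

#0 stroke→J1
#1 stroke→Sf1
#2 stroke→Sf2
#3 stroke→I1

β1 stroke→Sf1  (Sf1 (Sf) sets flow on bond)
β2 stroke→Sf2  (Sf2 fixes flow; stroke at Sf2)
β3 stroke→I1  (I1 outputs flow p/I1)
β0 stroke→J1  (J1: last free bond brings effort in)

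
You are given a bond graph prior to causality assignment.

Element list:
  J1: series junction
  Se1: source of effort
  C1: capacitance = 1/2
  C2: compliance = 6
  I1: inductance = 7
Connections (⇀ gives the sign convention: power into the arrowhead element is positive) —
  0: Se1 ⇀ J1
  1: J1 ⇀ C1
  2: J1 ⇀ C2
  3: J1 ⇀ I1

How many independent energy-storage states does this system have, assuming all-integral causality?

#0 →J1  (source Se1 imposes e)
#1 →J1  (C1 integral (e out))
#2 →J1  (C2 outputs effort q/C2)
#3 →I1  (J1: last free bond brings flow in)

3  (C1, C2, I1 all integral)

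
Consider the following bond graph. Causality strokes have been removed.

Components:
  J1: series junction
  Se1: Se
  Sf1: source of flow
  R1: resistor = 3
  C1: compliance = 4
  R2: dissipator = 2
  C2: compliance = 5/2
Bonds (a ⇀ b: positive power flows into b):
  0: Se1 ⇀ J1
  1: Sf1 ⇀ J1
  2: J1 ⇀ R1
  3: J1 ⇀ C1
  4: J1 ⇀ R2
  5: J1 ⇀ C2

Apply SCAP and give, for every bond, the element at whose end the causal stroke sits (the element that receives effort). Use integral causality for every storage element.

b0 →J1  (source Se1 imposes e)
b1 →Sf1  (Sf1: flow source, stroke at near end)
b2 →J1  (J1 flow already set via bond 1)
b3 →J1  (J1 flow already set via bond 1)
b4 →J1  (J1 flow already set via bond 1)
b5 →J1  (J1: bond 1 brought flow, rest push out)

β0 →J1
β1 →Sf1
β2 →J1
β3 →J1
β4 →J1
β5 →J1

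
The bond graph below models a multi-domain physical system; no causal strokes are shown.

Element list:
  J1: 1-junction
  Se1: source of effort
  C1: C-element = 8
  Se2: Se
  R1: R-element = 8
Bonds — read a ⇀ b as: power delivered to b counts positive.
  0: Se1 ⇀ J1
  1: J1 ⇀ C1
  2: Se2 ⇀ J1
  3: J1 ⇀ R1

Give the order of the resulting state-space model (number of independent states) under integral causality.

1  (C1 all integral)

#0 →J1  (Se1 fixes effort; stroke away)
#2 →J1  (Se2 (Se) sets effort on bond)
#1 →J1  (prefer integral on C1)
#3 →R1  (J1: last free bond brings flow in)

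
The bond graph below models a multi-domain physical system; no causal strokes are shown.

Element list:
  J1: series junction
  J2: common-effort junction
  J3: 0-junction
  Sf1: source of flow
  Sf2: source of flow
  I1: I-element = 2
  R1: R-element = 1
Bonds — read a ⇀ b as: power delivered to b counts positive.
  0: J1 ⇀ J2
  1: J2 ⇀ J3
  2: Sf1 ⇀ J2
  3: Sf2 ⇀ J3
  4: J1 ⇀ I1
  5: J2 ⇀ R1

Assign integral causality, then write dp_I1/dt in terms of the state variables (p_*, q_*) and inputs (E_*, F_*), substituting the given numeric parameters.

β2 |Sf1  (Sf1: flow source, stroke at near end)
β3 |Sf2  (Sf2 (Sf) sets flow on bond)
β1 |J3  (J3 needs exactly one e-in)
β4 |I1  (I1 outputs flow p/I1)
β0 |J1  (J1 flow already set via bond 4)
β5 |J2  (J2: last free bond brings effort in)

dp_I1/dt = -F_Sf1 - F_Sf2 - p_I1/2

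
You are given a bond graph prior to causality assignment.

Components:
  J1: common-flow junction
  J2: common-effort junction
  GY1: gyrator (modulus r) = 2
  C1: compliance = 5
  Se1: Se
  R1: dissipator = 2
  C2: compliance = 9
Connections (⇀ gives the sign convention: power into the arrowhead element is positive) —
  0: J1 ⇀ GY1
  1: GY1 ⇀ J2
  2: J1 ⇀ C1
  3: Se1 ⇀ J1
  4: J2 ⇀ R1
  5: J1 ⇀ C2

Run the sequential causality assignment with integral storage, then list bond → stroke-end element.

#0 |GY1
#1 |GY1
#2 |J1
#3 |J1
#4 |J2
#5 |J1

b3 →J1  (Se1: effort source, stroke at far end)
b2 →J1  (C1 outputs effort q/C1)
b5 →J1  (prefer integral on C2)
b0 →GY1  (only one flow-in slot at J1)
b1 →GY1  (GY GY1: same side as bond 0)
b4 →J2  (closing 0-jn rule on J2)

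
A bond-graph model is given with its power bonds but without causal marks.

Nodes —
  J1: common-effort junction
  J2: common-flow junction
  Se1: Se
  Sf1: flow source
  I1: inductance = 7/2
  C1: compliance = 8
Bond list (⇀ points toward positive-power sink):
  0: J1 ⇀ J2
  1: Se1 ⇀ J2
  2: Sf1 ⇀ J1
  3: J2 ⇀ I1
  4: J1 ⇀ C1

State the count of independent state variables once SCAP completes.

b1 →J2  (source Se1 imposes e)
b2 →Sf1  (Sf1 (Sf) sets flow on bond)
b3 →I1  (I1 integral (f out))
b0 →J2  (1-jn J2 has f-setter on 3)
b4 →J1  (J1: last free bond brings effort in)

2  (C1, I1 all integral)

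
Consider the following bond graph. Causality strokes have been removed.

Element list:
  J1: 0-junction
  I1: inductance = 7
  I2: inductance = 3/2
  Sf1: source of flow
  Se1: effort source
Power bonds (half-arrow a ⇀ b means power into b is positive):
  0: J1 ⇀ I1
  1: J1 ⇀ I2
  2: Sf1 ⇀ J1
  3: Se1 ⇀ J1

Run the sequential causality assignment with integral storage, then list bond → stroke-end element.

β0 |I1
β1 |I2
β2 |Sf1
β3 |J1

#2 |Sf1  (source Sf1 imposes f)
#3 |J1  (Se1 (Se) sets effort on bond)
#0 |I1  (J1 effort already set via bond 3)
#1 |I2  (J1 effort already set via bond 3)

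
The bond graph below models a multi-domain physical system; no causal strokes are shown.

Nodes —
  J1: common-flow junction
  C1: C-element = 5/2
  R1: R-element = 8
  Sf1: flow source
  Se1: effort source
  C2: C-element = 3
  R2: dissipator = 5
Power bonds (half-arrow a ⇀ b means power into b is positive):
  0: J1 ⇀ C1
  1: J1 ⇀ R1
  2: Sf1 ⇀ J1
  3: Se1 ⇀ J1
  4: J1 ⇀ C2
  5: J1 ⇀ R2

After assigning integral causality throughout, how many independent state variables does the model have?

2  (C1, C2 all integral)

b2 stroke at Sf1  (Sf1 (Sf) sets flow on bond)
b3 stroke at J1  (source Se1 imposes e)
b0 stroke at J1  (J1: bond 2 brought flow, rest push out)
b1 stroke at J1  (J1 flow already set via bond 2)
b4 stroke at J1  (J1 flow already set via bond 2)
b5 stroke at J1  (1-jn J1 has f-setter on 2)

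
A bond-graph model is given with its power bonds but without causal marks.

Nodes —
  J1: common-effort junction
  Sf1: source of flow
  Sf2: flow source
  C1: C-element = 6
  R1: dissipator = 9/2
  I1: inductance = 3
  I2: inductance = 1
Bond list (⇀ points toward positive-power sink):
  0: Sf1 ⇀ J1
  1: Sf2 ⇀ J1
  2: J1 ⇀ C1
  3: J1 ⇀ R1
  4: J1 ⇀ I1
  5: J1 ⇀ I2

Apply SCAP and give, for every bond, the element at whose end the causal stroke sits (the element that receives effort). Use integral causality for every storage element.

#0 stroke→Sf1
#1 stroke→Sf2
#2 stroke→J1
#3 stroke→R1
#4 stroke→I1
#5 stroke→I2

b0 stroke→Sf1  (Sf1 fixes flow; stroke at Sf1)
b1 stroke→Sf2  (source Sf2 imposes f)
b2 stroke→J1  (C1 integral (e out))
b3 stroke→R1  (J1 effort already set via bond 2)
b4 stroke→I1  (J1: bond 2 brought effort, rest push out)
b5 stroke→I2  (common-e at J1 fixed by 2)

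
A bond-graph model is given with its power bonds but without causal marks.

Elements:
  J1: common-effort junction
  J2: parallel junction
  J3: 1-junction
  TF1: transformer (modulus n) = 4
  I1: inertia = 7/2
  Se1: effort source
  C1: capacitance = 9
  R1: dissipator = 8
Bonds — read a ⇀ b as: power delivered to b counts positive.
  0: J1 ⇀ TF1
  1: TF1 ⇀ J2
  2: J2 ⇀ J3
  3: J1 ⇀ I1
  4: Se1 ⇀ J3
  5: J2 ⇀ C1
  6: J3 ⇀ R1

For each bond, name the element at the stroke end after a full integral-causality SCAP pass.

b4 stroke→J3  (source Se1 imposes e)
b3 stroke→I1  (I1: I, integral causality)
b0 stroke→J1  (J1: last free bond brings effort in)
b1 stroke→TF1  (TF1: transformer flips bond 0)
b5 stroke→J2  (prefer integral on C1)
b2 stroke→J3  (0-jn J2 has e-setter on 5)
b6 stroke→R1  (only one flow-in slot at J3)

#0 stroke at J1
#1 stroke at TF1
#2 stroke at J3
#3 stroke at I1
#4 stroke at J3
#5 stroke at J2
#6 stroke at R1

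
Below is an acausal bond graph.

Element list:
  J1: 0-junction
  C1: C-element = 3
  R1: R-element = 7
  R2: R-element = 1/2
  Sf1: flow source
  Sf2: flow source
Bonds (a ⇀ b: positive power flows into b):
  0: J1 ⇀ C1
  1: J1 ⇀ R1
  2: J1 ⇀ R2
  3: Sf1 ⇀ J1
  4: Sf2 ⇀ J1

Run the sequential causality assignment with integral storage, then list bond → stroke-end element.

#3 stroke at Sf1  (source Sf1 imposes f)
#4 stroke at Sf2  (Sf2: flow source, stroke at near end)
#0 stroke at J1  (C1: C, integral causality)
#1 stroke at R1  (J1 effort already set via bond 0)
#2 stroke at R2  (J1 effort already set via bond 0)

#0 →J1
#1 →R1
#2 →R2
#3 →Sf1
#4 →Sf2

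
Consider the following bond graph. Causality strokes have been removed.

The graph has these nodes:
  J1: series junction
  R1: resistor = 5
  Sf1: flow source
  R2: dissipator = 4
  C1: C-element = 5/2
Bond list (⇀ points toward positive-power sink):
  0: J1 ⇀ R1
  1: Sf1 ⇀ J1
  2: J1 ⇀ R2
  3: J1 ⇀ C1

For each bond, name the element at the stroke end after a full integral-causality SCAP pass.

β1 stroke→Sf1  (source Sf1 imposes f)
β0 stroke→J1  (common-f at J1 fixed by 1)
β2 stroke→J1  (J1 flow already set via bond 1)
β3 stroke→J1  (J1 flow already set via bond 1)

bond 0 |J1
bond 1 |Sf1
bond 2 |J1
bond 3 |J1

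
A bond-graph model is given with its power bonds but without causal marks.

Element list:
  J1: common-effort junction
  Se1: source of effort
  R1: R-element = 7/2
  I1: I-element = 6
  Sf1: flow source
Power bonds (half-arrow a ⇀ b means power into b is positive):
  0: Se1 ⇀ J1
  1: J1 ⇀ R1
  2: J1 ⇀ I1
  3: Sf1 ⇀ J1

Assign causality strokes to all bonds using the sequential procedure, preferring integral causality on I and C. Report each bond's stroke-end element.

β0 →J1
β1 →R1
β2 →I1
β3 →Sf1

bond 0 →J1  (source Se1 imposes e)
bond 3 →Sf1  (Sf1 fixes flow; stroke at Sf1)
bond 1 →R1  (J1 effort already set via bond 0)
bond 2 →I1  (J1: bond 0 brought effort, rest push out)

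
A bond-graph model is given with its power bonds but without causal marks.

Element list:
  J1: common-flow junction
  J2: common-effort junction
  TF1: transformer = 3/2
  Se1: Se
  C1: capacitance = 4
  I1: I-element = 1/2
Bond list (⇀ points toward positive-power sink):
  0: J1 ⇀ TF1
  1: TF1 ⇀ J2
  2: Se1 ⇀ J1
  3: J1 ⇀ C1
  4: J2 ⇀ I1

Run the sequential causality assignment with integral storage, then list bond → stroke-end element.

#2 |J1  (source Se1 imposes e)
#3 |J1  (C1 outputs effort q/C1)
#0 |TF1  (only one flow-in slot at J1)
#1 |J2  (through TF1, causality passes straight; one stroke at TF1)
#4 |I1  (J2 effort already set via bond 1)

bond 0 →TF1
bond 1 →J2
bond 2 →J1
bond 3 →J1
bond 4 →I1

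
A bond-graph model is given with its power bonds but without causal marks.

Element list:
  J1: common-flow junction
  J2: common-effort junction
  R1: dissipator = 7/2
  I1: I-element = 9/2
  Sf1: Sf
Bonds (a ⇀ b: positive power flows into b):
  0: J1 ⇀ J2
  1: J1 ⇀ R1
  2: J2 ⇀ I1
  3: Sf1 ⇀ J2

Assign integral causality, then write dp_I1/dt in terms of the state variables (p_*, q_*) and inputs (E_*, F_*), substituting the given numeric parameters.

dp_I1/dt = 7*F_Sf1/2 - 7*p_I1/9

#3 stroke→Sf1  (Sf1 (Sf) sets flow on bond)
#2 stroke→I1  (I1 outputs flow p/I1)
#0 stroke→J2  (J2: last free bond brings effort in)
#1 stroke→J1  (common-f at J1 fixed by 0)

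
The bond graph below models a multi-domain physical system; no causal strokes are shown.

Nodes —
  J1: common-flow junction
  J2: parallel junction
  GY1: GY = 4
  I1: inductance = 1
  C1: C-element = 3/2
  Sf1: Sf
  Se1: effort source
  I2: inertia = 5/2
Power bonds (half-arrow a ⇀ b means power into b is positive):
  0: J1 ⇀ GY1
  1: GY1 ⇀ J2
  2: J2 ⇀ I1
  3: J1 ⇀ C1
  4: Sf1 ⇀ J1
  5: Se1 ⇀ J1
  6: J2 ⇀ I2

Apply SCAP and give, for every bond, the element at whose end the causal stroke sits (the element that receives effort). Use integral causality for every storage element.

b0 |J1
b1 |J2
b2 |I1
b3 |J1
b4 |Sf1
b5 |J1
b6 |I2

#4 stroke at Sf1  (Sf1 (Sf) sets flow on bond)
#5 stroke at J1  (Se1: effort source, stroke at far end)
#0 stroke at J1  (J1 flow already set via bond 4)
#3 stroke at J1  (common-f at J1 fixed by 4)
#1 stroke at J2  (GY1 both-in/both-out from 0)
#2 stroke at I1  (J2 effort already set via bond 1)
#6 stroke at I2  (common-e at J2 fixed by 1)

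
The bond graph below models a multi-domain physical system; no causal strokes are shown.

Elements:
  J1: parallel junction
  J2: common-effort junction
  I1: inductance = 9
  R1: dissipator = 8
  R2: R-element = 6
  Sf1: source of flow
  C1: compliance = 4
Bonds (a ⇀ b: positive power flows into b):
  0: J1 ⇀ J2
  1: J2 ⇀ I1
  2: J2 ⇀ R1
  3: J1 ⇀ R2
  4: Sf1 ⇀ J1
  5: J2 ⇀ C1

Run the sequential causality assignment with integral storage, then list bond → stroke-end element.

#4 |Sf1  (Sf1 (Sf) sets flow on bond)
#1 |I1  (I1 outputs flow p/I1)
#5 |J2  (prefer integral on C1)
#0 |J1  (common-e at J2 fixed by 5)
#2 |R1  (0-jn J2 has e-setter on 5)
#3 |R2  (J1: bond 0 brought effort, rest push out)

β0 stroke at J1
β1 stroke at I1
β2 stroke at R1
β3 stroke at R2
β4 stroke at Sf1
β5 stroke at J2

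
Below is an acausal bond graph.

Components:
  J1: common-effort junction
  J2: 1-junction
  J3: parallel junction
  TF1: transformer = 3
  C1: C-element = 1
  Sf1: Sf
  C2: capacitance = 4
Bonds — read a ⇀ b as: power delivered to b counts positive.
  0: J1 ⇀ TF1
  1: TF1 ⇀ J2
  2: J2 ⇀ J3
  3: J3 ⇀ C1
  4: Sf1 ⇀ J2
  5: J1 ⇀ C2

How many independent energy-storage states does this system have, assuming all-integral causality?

#4 stroke→Sf1  (Sf1: flow source, stroke at near end)
#1 stroke→J2  (J2 flow already set via bond 4)
#2 stroke→J2  (1-jn J2 has f-setter on 4)
#3 stroke→J3  (only one effort-in slot at J3)
#0 stroke→TF1  (TF1: transformer flips bond 1)
#5 stroke→J1  (J1 needs exactly one e-in)

2  (C1, C2 all integral)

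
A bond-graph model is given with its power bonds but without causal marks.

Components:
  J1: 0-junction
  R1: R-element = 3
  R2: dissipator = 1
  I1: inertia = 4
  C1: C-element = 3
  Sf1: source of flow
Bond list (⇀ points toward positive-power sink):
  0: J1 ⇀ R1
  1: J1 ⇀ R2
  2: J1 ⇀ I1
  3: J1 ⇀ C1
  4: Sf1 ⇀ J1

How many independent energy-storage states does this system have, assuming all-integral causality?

2  (C1, I1 all integral)

#4 |Sf1  (source Sf1 imposes f)
#2 |I1  (I1 integral (f out))
#3 |J1  (prefer integral on C1)
#0 |R1  (0-jn J1 has e-setter on 3)
#1 |R2  (0-jn J1 has e-setter on 3)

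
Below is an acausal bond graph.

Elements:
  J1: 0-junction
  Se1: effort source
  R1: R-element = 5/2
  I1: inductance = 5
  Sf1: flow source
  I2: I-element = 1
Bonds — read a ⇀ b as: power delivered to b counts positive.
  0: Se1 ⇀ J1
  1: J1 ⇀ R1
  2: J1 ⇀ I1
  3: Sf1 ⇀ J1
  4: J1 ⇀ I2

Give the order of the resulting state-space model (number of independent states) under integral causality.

2  (I1, I2 all integral)

bond 0 stroke at J1  (Se1 fixes effort; stroke away)
bond 3 stroke at Sf1  (Sf1: flow source, stroke at near end)
bond 1 stroke at R1  (J1 effort already set via bond 0)
bond 2 stroke at I1  (common-e at J1 fixed by 0)
bond 4 stroke at I2  (0-jn J1 has e-setter on 0)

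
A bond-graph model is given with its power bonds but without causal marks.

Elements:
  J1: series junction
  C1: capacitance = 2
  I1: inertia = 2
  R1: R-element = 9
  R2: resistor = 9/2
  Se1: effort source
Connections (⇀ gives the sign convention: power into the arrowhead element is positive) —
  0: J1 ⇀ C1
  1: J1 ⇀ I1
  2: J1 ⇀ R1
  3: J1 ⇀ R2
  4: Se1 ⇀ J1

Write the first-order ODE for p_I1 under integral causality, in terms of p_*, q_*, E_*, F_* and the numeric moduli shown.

#4 |J1  (Se1 fixes effort; stroke away)
#0 |J1  (C1 integral (e out))
#1 |I1  (I1 outputs flow p/I1)
#2 |J1  (J1: bond 1 brought flow, rest push out)
#3 |J1  (J1: bond 1 brought flow, rest push out)

dp_I1/dt = E_Se1 - 27*p_I1/4 - q_C1/2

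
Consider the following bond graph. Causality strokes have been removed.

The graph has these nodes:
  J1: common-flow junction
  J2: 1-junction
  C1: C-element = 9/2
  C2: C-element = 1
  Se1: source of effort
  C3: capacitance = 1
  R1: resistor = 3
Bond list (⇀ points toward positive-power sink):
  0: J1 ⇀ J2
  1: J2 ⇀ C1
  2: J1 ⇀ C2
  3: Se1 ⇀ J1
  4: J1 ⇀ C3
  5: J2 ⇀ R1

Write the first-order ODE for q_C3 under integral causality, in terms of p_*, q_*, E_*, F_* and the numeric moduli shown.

β3 stroke→J1  (Se1: effort source, stroke at far end)
β1 stroke→J2  (C1 outputs effort q/C1)
β2 stroke→J1  (C2: C, integral causality)
β4 stroke→J1  (C3 integral (e out))
β0 stroke→J2  (J1: last free bond brings flow in)
β5 stroke→R1  (J2 needs exactly one f-in)

dq_C3/dt = E_Se1/3 - 2*q_C1/27 - q_C2/3 - q_C3/3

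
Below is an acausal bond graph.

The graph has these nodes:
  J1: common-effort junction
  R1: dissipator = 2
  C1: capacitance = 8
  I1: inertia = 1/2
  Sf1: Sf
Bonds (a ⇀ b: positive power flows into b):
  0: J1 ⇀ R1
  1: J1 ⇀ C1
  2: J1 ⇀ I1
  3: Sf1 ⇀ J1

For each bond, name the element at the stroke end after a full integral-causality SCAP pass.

β0 stroke→R1
β1 stroke→J1
β2 stroke→I1
β3 stroke→Sf1

b3 stroke at Sf1  (Sf1: flow source, stroke at near end)
b1 stroke at J1  (C1: C, integral causality)
b0 stroke at R1  (0-jn J1 has e-setter on 1)
b2 stroke at I1  (common-e at J1 fixed by 1)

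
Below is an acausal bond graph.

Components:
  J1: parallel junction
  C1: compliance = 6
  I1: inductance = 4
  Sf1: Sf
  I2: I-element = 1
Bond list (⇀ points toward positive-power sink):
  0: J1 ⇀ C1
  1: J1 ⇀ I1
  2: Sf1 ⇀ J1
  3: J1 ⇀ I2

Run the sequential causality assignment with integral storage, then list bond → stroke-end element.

#2 |Sf1  (Sf1 (Sf) sets flow on bond)
#0 |J1  (C1 outputs effort q/C1)
#1 |I1  (0-jn J1 has e-setter on 0)
#3 |I2  (J1 effort already set via bond 0)

bond 0 |J1
bond 1 |I1
bond 2 |Sf1
bond 3 |I2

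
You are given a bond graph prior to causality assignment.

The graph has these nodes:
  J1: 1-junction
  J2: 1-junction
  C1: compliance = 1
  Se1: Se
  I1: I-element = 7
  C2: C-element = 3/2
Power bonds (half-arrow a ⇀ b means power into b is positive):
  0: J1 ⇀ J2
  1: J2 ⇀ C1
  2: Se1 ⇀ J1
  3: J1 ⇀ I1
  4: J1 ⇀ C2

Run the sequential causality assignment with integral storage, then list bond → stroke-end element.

bond 0 |J1
bond 1 |J2
bond 2 |J1
bond 3 |I1
bond 4 |J1

b2 |J1  (Se1 (Se) sets effort on bond)
b1 |J2  (C1 outputs effort q/C1)
b0 |J1  (J2 needs exactly one f-in)
b3 |I1  (prefer integral on I1)
b4 |J1  (1-jn J1 has f-setter on 3)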